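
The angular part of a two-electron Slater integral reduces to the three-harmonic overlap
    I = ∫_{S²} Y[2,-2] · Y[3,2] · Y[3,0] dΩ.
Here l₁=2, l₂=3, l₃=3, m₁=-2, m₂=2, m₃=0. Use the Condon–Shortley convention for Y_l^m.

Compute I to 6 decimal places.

-0.188063

Rules hold: Σm=0, L=8 even, 1≤3≤5.
N = 5·7·7 = 245
Δ = 2!·2!·4!/9! = 1/3780
Racah Σ t=0..2: t=0:+1/24 t=1:−1/4 t=2:+1/24 = -1/6
⇒ 3j(2 3 3; 0 0 0)² = 4/105, sgn +1
Racah Σ t=2..2: t=2:+1/24 = 1/24
⇒ 3j(2 3 3; -2 2 0)² = 1/21, sgn -1
4πI² = N·(3j₀)²·(3jₘ)² = 4/9
I = -1·√(0.444444/4π) = -0.18806319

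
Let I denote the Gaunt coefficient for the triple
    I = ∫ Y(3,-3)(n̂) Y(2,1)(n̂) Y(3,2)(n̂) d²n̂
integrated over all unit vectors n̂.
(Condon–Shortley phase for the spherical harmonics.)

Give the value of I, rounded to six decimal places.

-0.210261

Checks pass: Σm=0; 8 even; l₃=3∈[1,5].
(2·3+1)(2·2+1)(2·3+1) = 245
Δ: 2! 4! 2! / 9! → 1/3780
sum: t=0:+1/24 t=1:−1/4 t=2:+1/24 = -1/6
3j²(3 2 3; 0 0 0) = Δ·Π!·Σ² = 4/105  (sign +1)
sum: t=2:+1/48 = 1/48
3j²(3 2 3; -3 1 2) = Δ·Π!·Σ² = 5/84  (sign -1)
combine: 4πI² = 245·4/105·5/84 = 5/9
take √, sign -1: I = -0.21026104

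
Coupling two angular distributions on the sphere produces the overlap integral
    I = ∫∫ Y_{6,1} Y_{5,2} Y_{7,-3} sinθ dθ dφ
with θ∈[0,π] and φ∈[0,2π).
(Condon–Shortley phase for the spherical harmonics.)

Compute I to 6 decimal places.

-0.036891

Checks pass: Σm=0; 18 even; l₃=7∈[1,11].
(2·6+1)(2·5+1)(2·7+1) = 2145
Δ: 4! 8! 6! / 19! → 1/174594420
sum: t=0:+1/4147200 t=1:−1/207360 t=2:+1/82944 t=3:−1/207360 t=4:+1/4147200 = 1/345600
3j²(6 5 7; 0 0 0) = Δ·Π!·Σ² = 420/46189  (sign -1)
sum: t=1:−1/2488320 t=2:+1/345600 t=3:−1/414720 t=4:+1/4354560 = 1/3225600
3j²(6 5 7; 1 2 -3) = Δ·Π!·Σ² = 81/92378  (sign +1)
combine: 4πI² = 2145·420/46189·81/92378 = 255150/14919047
take √, sign -1: I = -0.03689116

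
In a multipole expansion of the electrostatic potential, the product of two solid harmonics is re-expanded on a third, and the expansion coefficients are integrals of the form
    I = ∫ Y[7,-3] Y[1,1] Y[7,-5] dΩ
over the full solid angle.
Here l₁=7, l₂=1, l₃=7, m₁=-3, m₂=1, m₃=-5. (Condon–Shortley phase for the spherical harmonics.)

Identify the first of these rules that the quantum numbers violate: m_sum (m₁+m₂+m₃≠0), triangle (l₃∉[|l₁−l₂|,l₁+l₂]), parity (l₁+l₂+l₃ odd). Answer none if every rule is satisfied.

m_sum

azimuthal sum: -3 + 1 − 5 = -7  ✗
6 ≤ 7 ≤ 8 (triangle on l)
L = 7 + 1 + 7 = 15 (odd)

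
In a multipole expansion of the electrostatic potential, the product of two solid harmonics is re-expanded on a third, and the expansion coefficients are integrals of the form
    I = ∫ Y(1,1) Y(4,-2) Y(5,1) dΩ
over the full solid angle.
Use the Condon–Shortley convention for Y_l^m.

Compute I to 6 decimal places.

m-sum 0 ✓  L=10 even ✓  3≤5≤5 ✓
Π(2lᵢ+1) = 3×9×11 = 297
triangle coeff Δ(1,4,5) = 1/495
Σ_t [0,0]: t=0:+1/576 = 1/576
(3j)²=5/99 [(1 4 5; 0 0 0)], sign=-1
Σ_t [0,0]: t=0:+1/2880 = 1/2880
(3j)²=2/165 [(1 4 5; 1 -2 1)], sign=+1
⇒ 4πI² = 2/11
I = (-1)√(2/11/(4π)) = -0.12028562

-0.120286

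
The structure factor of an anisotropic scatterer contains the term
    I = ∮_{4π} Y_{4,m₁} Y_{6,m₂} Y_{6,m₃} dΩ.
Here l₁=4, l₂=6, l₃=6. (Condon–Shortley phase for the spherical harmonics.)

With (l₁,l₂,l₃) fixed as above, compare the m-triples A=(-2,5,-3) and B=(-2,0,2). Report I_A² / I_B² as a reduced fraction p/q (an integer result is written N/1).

l's match ⇒ only the (l;m) 3-j factors differ between A and B.
A: triangle coeff Δ(4,6,6) = 1/15315300; Σ_t [3,4]: t=3:−1/1451520 t=4:+1/483840 = 1/725760; (3j)²=24/1547 [(4 6 6; -2 5 -3)], sign=-1
B: triangle coeff Δ(4,6,6) = 1/15315300; Σ_t [2,4]: t=2:+1/55296 t=3:−1/25920 t=4:+1/138240 = -11/829440; (3j)²=11/1326 [(4 6 6; -2 0 2)], sign=-1
I_A²/I_B² = (24/1547)/(11/1326) = 144/77

144/77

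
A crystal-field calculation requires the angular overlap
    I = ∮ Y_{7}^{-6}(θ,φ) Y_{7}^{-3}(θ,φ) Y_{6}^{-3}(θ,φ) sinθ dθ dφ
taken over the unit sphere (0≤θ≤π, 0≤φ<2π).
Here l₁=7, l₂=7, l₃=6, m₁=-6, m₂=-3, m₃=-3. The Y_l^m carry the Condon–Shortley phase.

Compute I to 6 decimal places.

0.000000

m-sum = -6 − 3 − 3 = -12 ≠ 0 ⇒ I = 0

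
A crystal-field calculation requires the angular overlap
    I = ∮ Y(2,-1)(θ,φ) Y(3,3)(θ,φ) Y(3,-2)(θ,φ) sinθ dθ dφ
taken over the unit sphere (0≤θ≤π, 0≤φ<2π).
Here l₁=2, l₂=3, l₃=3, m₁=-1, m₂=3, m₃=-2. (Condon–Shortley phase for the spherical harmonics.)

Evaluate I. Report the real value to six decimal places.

-0.210261

Checks pass: Σm=0; 8 even; l₃=3∈[1,5].
(2·2+1)(2·3+1)(2·3+1) = 245
Δ: 2! 2! 4! / 9! → 1/3780
sum: t=0:+1/24 t=1:−1/4 t=2:+1/24 = -1/6
3j²(2 3 3; 0 0 0) = Δ·Π!·Σ² = 4/105  (sign +1)
sum: t=2:+1/48 = 1/48
3j²(2 3 3; -1 3 -2) = Δ·Π!·Σ² = 5/84  (sign -1)
combine: 4πI² = 245·4/105·5/84 = 5/9
take √, sign -1: I = -0.21026104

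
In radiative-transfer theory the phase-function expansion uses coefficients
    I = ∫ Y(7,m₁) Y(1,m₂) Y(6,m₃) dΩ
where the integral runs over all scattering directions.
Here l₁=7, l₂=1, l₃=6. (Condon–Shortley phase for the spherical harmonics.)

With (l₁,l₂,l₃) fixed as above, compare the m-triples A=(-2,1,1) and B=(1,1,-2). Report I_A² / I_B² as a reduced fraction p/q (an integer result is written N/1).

l's match ⇒ only the (l;m) 3-j factors differ between A and B.
A: triangle coeff Δ(7,1,6) = 1/1365; Σ_t [2,2]: t=2:+1/1209600 = 1/1209600; (3j)²=12/455 [(7 1 6; -2 1 1)], sign=-1
B: triangle coeff Δ(7,1,6) = 1/1365; Σ_t [2,2]: t=2:+1/1935360 = 1/1935360; (3j)²=1/91 [(7 1 6; 1 1 -2)], sign=+1
I_A²/I_B² = (12/455)/(1/91) = 12/5

12/5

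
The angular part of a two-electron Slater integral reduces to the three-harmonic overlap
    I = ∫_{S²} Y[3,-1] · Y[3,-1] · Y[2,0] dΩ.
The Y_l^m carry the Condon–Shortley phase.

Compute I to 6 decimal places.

0.000000

Σmᵢ = -2 ≠ 0, so the φ-integral vanishes; I = 0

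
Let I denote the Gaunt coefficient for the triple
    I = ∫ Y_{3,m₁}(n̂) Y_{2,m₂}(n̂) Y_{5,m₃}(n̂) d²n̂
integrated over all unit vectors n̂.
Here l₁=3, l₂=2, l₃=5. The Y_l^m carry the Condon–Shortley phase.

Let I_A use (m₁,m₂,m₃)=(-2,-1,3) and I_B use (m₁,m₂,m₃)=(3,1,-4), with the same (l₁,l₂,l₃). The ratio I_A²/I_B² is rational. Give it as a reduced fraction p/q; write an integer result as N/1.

4/3

l's match ⇒ only the (l;m) 3-j factors differ between A and B.
A: triangle coeff Δ(3,2,5) = 1/2310; Σ_t [0,0]: t=0:+1/720 = 1/720; (3j)²=8/165 [(3 2 5; -2 -1 3)], sign=+1
B: triangle coeff Δ(3,2,5) = 1/2310; Σ_t [0,0]: t=0:+1/4320 = 1/4320; (3j)²=2/55 [(3 2 5; 3 1 -4)], sign=-1
I_A²/I_B² = (8/165)/(2/55) = 4/3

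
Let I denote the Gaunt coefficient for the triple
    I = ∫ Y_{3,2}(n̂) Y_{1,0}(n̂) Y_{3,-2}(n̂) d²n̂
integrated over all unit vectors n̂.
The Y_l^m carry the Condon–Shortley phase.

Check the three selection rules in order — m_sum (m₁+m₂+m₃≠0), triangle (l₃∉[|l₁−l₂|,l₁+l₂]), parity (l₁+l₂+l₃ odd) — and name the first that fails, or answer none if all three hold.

parity

m₁+m₂+m₃ = 2 + 0 − 2 = 0  ✓
triangle: |3−1|=2 ≤ l₃=3 ≤ 3+1=4  ✓
parity: l₁+l₂+l₃ = 7 is odd  ✗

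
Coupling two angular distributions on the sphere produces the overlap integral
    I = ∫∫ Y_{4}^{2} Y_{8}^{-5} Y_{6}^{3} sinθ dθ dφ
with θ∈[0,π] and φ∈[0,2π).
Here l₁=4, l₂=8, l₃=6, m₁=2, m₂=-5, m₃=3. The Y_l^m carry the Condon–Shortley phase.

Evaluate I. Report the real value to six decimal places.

-0.152323

Checks pass: Σm=0; 18 even; l₃=6∈[4,12].
(2·4+1)(2·8+1)(2·6+1) = 1989
Δ: 6! 2! 10! / 19! → 1/23279256
sum: t=2:+1/1658880 t=3:−1/518400 t=4:+1/1658880 = -1/1382400
3j²(4 8 6; 0 0 0) = Δ·Π!·Σ² = 504/46189  (sign -1)
sum: t=0:+1/43545600 t=1:−1/9676800 t=2:+1/34836480 = -1/19353600
3j²(4 8 6; 2 -5 3) = Δ·Π!·Σ² = 243/18088  (sign +1)
combine: 4πI² = 1989·504/46189·243/18088 = 19683/67507
take √, sign -1: I = -0.15232329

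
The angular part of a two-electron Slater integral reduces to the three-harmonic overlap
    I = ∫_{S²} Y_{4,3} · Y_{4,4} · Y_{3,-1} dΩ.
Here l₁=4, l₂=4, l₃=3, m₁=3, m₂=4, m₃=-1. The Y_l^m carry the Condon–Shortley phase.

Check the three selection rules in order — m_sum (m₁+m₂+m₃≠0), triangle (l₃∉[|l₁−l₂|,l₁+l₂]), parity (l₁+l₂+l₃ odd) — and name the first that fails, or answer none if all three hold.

azimuthal sum: 3 + 4 − 1 = 6  ✗
0 ≤ 3 ≤ 8 (triangle on l)
L = 4 + 4 + 3 = 11 (odd)

m_sum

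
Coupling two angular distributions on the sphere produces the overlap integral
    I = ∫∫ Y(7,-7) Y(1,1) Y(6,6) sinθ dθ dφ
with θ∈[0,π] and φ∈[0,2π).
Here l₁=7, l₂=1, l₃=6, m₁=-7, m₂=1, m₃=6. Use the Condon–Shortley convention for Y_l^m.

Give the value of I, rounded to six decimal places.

-0.333779

m-sum 0 ✓  L=14 even ✓  6≤6≤8 ✓
Π(2lᵢ+1) = 15×3×13 = 585
triangle coeff Δ(7,1,6) = 1/1365
Σ_t [1,1]: t=1:−1/518400 = -1/518400
(3j)²=7/195 [(7 1 6; 0 0 0)], sign=-1
Σ_t [2,2]: t=2:+1/958003200 = 1/958003200
(3j)²=1/15 [(7 1 6; -7 1 6)], sign=+1
⇒ 4πI² = 7/5
I = (-1)√(7/5/(4π)) = -0.33377906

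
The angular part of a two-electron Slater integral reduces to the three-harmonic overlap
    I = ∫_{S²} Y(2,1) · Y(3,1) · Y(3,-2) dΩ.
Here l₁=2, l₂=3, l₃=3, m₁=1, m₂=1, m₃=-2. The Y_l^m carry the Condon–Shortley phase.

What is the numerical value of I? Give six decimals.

Rules hold: Σm=0, L=8 even, 1≤3≤5.
N = 5·7·7 = 245
Δ = 2!·2!·4!/9! = 1/3780
Racah Σ t=0..2: t=0:+1/24 t=1:−1/4 t=2:+1/24 = -1/6
⇒ 3j(2 3 3; 0 0 0)² = 4/105, sgn +1
Racah Σ t=0..1: t=0:+1/48 t=1:−1/12 = -1/16
⇒ 3j(2 3 3; 1 1 -2)² = 1/28, sgn +1
4πI² = N·(3j₀)²·(3jₘ)² = 1/3
I = +1·√(0.333333/4π) = 0.16286750

0.162868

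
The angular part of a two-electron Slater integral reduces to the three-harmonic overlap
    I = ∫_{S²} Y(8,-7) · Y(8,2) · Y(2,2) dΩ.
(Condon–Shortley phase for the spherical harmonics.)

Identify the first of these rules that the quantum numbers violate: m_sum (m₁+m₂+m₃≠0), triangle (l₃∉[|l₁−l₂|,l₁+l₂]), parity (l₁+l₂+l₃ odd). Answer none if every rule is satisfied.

Σmᵢ = -3  ✗
l₃∈[|l₁−l₂|,l₁+l₂]=[0,16], have l₃=2
Σlᵢ = 18 ⇒ even

m_sum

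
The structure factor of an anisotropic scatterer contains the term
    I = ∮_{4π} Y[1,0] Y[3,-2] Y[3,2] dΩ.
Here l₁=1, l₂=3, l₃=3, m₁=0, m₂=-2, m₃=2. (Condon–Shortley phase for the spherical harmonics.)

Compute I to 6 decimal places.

0.000000

l₁+l₂+l₃=7 is odd: 3j(l;000)=0 ⇒ I=0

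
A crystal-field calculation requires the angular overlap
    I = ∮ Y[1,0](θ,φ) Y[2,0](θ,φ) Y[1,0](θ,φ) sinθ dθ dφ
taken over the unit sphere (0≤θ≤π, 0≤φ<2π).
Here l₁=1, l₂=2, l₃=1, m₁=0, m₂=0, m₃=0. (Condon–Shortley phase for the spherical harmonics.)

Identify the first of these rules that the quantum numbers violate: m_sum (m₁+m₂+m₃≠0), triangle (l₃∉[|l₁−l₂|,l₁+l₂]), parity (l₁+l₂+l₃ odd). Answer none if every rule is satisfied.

none

Σmᵢ = 0  ✓
l₃∈[|l₁−l₂|,l₁+l₂]=[1,3], have l₃=1  ✓
Σlᵢ = 4 ⇒ even  ✓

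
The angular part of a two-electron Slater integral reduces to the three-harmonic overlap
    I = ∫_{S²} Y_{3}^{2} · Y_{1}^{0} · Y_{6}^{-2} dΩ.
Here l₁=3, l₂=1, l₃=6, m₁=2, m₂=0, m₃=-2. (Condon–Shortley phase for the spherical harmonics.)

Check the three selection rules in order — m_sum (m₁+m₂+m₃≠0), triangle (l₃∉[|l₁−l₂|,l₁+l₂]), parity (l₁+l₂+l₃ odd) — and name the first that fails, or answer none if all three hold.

m₁+m₂+m₃ = 2 + 0 − 2 = 0  ✓
triangle: |3−1|=2 ≤ l₃=6 ≤ 3+1=4  ✗
parity: l₁+l₂+l₃ = 10 is even

triangle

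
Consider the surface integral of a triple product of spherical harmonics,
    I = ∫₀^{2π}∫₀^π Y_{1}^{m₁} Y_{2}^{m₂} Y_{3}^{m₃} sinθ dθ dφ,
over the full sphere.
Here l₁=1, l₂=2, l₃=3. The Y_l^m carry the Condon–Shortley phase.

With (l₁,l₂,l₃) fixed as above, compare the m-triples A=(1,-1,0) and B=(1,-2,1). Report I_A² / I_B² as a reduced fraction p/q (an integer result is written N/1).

3/1

Same 1,2,3: normalisation and zero-m 3j drop out of the ratio.
A: Δ: 0! 2! 4! / 7! → 1/105; sum: t=0:+1/12 = 1/12; 3j²(1 2 3; 1 -1 0) = Δ·Π!·Σ² = 1/35  (sign -1)
B: Δ: 0! 2! 4! / 7! → 1/105; sum: t=0:+1/48 = 1/48; 3j²(1 2 3; 1 -2 1) = Δ·Π!·Σ² = 1/105  (sign +1)
I_A²/I_B² = (1/35)/(1/105) = 3/1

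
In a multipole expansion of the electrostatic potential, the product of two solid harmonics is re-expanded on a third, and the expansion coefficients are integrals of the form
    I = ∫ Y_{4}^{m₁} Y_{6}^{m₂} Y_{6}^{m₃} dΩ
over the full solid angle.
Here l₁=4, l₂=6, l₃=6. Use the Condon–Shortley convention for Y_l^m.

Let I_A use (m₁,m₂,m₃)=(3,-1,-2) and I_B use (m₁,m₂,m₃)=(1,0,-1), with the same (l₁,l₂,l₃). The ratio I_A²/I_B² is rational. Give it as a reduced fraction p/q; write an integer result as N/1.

49/60

l's match ⇒ only the (l;m) 3-j factors differ between A and B.
A: triangle coeff Δ(4,6,6) = 1/15315300; Σ_t [0,1]: t=0:+1/103680 t=1:−1/82944 = -1/414720; (3j)²=49/43758 [(4 6 6; 3 -1 -2)], sign=-1
B: triangle coeff Δ(4,6,6) = 1/15315300; Σ_t [0,3]: t=0:+1/207360 t=1:−1/17280 t=2:+1/13824 t=3:−1/103680 = 1/103680; (3j)²=10/7293 [(4 6 6; 1 0 -1)], sign=-1
I_A²/I_B² = (49/43758)/(10/7293) = 49/60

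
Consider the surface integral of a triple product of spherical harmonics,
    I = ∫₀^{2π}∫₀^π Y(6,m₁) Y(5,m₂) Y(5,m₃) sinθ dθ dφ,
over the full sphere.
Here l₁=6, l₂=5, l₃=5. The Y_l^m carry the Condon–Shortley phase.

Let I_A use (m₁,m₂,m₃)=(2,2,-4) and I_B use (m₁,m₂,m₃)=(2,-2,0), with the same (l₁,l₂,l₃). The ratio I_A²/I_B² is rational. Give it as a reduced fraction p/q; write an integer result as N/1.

63/10

Shared (l₁,l₂,l₃)=(6,5,5): N and (l;000)² cancel in I_A²/I_B².
A: Δ = 6!·6!·4!/17! = 1/28588560; Racah Σ t=3..4: t=3:−1/103680 t=4:+1/207360 = -1/207360; ⇒ 3j(6 5 5; 2 2 -4)² = 21/2431, sgn +1
B: Δ = 6!·6!·4!/17! = 1/28588560; Racah Σ t=0..3: t=0:+1/207360 t=1:−1/17280 t=2:+1/13824 t=3:−1/103680 = 1/103680; ⇒ 3j(6 5 5; 2 -2 0)² = 10/7293, sgn -1
I_A²/I_B² = (21/2431)/(10/7293) = 63/10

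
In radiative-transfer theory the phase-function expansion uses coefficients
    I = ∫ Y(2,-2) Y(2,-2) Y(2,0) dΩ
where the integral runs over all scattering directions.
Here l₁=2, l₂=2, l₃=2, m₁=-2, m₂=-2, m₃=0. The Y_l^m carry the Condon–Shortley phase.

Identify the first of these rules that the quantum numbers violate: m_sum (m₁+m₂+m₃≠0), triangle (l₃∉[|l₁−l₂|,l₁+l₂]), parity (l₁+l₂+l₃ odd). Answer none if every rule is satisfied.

azimuthal sum: -2 − 2 + 0 = -4  ✗
0 ≤ 2 ≤ 4 (triangle on l)
L = 2 + 2 + 2 = 6 (even)

m_sum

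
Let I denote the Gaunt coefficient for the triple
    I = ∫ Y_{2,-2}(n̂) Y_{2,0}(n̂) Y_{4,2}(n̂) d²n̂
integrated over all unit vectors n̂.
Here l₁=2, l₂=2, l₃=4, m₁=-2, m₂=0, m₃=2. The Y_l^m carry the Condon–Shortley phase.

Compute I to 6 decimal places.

0.156078

Checks pass: Σm=0; 8 even; l₃=4∈[0,4].
(2·2+1)(2·2+1)(2·4+1) = 225
Δ: 0! 4! 4! / 9! → 1/630
sum: t=0:+1/16 = 1/16
3j²(2 2 4; 0 0 0) = Δ·Π!·Σ² = 2/35  (sign +1)
sum: t=0:+1/96 = 1/96
3j²(2 2 4; -2 0 2) = Δ·Π!·Σ² = 1/42  (sign +1)
combine: 4πI² = 225·2/35·1/42 = 15/49
take √, sign +1: I = 0.15607835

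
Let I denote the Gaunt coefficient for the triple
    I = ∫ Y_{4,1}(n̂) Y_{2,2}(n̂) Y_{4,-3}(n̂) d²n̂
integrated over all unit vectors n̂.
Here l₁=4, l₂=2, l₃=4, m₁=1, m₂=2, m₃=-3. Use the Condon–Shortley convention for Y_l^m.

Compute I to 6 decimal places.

Rules hold: Σm=0, L=10 even, 2≤4≤6.
N = 9·5·9 = 405
Δ = 2!·6!·2!/11! = 1/13860
Racah Σ t=0..2: t=0:+1/192 t=1:−1/36 t=2:+1/192 = -5/288
⇒ 3j(4 2 4; 0 0 0)² = 20/693, sgn -1
Racah Σ t=2..2: t=2:+1/480 = 1/480
⇒ 3j(4 2 4; 1 2 -3)² = 3/110, sgn -1
4πI² = N·(3j₀)²·(3jₘ)² = 270/847
I = +1·√(0.318772/4π) = 0.15927046

0.159270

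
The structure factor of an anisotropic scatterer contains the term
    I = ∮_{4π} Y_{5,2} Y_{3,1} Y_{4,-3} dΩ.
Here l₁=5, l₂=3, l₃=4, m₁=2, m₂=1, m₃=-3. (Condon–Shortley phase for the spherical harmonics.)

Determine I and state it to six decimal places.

Checks pass: Σm=0; 12 even; l₃=4∈[2,8].
(2·5+1)(2·3+1)(2·4+1) = 693
Δ: 4! 6! 2! / 13! → 1/180180
sum: t=1:−1/576 t=2:+1/144 t=3:−1/576 = 1/288
3j²(5 3 4; 0 0 0) = Δ·Π!·Σ² = 20/1001  (sign +1)
sum: t=2:+1/960 t=3:−1/4320 = 7/8640
3j²(5 3 4; 2 1 -3) = Δ·Π!·Σ² = 343/12870  (sign -1)
combine: 4πI² = 693·20/1001·343/12870 = 686/1859
take √, sign -1: I = -0.17136315

-0.171363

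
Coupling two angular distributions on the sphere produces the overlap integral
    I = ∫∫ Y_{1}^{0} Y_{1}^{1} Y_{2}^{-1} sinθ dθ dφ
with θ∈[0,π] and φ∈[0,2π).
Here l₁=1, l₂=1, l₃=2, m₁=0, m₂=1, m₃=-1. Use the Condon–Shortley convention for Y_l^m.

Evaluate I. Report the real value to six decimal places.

m-sum 0 ✓  L=4 even ✓  0≤2≤2 ✓
Π(2lᵢ+1) = 3×3×5 = 45
triangle coeff Δ(1,1,2) = 1/30
Σ_t [0,0]: t=0:+1/1 = 1/1
(3j)²=2/15 [(1 1 2; 0 0 0)], sign=+1
Σ_t [0,0]: t=0:+1/2 = 1/2
(3j)²=1/10 [(1 1 2; 0 1 -1)], sign=-1
⇒ 4πI² = 3/5
I = (-1)√(3/5/(4π)) = -0.21850969

-0.218510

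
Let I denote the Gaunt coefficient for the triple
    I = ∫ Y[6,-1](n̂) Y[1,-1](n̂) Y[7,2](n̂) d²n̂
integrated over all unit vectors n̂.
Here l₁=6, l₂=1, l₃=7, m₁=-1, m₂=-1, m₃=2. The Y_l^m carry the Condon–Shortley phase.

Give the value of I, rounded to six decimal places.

m-sum 0 ✓  L=14 even ✓  5≤7≤7 ✓
Π(2lᵢ+1) = 13×3×15 = 585
triangle coeff Δ(6,1,7) = 1/1365
Σ_t [0,0]: t=0:+1/518400 = 1/518400
(3j)²=7/195 [(6 1 7; 0 0 0)], sign=-1
Σ_t [0,0]: t=0:+1/1209600 = 1/1209600
(3j)²=12/455 [(6 1 7; -1 -1 2)], sign=-1
⇒ 4πI² = 36/65
I = (+1)√(36/65/(4π)) = 0.20993732

0.209937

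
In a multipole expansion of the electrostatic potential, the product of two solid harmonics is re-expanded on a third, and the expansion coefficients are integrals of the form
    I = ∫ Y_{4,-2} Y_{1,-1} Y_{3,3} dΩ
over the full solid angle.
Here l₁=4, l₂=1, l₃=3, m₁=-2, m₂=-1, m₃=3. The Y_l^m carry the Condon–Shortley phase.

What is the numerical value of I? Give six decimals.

Rules hold: Σm=0, L=8 even, 3≤3≤5.
N = 9·3·7 = 189
Δ = 2!·6!·0!/9! = 1/252
Racah Σ t=1..1: t=1:−1/36 = -1/36
⇒ 3j(4 1 3; 0 0 0)² = 4/63, sgn +1
Racah Σ t=0..0: t=0:+1/1440 = 1/1440
⇒ 3j(4 1 3; -2 -1 3)² = 1/252, sgn +1
4πI² = N·(3j₀)²·(3jₘ)² = 1/21
I = +1·√(0.047619/4π) = 0.06155813

0.061558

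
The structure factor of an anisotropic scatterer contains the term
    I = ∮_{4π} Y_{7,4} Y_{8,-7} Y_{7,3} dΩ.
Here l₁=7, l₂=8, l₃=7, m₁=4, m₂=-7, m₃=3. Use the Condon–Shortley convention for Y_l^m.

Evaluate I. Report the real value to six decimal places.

-0.051493

Checks pass: Σm=0; 22 even; l₃=7∈[1,15].
(2·7+1)(2·8+1)(2·7+1) = 3825
Δ: 8! 6! 8! / 23! → 1/22086194130
sum: t=1:−1/18289152000 t=2:+1/248832000 t=3:−1/24883200 t=4:+1/11943936 t=5:−1/24883200 t=6:+1/248832000 t=7:−1/18289152000 = 11/975421440
3j²(7 8 7; 0 0 0) = Δ·Π!·Σ² = 1750/289731  (sign -1)
sum: t=0:+1/7315660800 t=1:−1/9754214400 = 1/29262643200
3j²(7 8 7; 4 -7 3) = Δ·Π!·Σ² = 75/52003  (sign +1)
combine: 4πI² = 3825·1750/289731·75/52003 = 1406250/42204149
take √, sign -1: I = -0.05149307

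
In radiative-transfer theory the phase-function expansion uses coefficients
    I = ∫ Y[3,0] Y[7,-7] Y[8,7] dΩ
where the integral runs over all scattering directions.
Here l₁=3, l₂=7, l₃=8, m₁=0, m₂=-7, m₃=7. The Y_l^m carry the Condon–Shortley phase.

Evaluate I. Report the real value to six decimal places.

Rules hold: Σm=0, L=18 even, 4≤8≤10.
N = 7·15·17 = 1785
Δ = 2!·4!·12!/19! = 1/5290740
Racah Σ t=0..2: t=0:+1/7257600 t=1:−1/2073600 t=2:+1/7257600 = -1/4838400
⇒ 3j(3 7 8; 0 0 0)² = 252/20995, sgn -1
Racah Σ t=0..0: t=0:+1/5748019200 = 1/5748019200
⇒ 3j(3 7 8; 0 -7 7)² = 91/3876, sgn -1
4πI² = N·(3j₀)²·(3jₘ)² = 3087/6137
I = +1·√(0.503015/4π) = 0.20007154

0.200072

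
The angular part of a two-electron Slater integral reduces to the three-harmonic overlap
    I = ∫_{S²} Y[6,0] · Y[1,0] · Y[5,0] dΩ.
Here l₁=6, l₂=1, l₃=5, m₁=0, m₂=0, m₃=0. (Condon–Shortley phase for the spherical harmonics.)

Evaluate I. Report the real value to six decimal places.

0.245154

m-sum 0 ✓  L=12 even ✓  5≤5≤7 ✓
Π(2lᵢ+1) = 13×3×11 = 429
triangle coeff Δ(6,1,5) = 1/858
Σ_t [1,1]: t=1:−1/14400 = -1/14400
(3j)²=6/143 [(6 1 5; 0 0 0)], sign=+1
(m-triple is (0,0,0) — same symbol as above.)
⇒ 4πI² = 108/143
I = (+1)√(108/143/(4π)) = 0.24515397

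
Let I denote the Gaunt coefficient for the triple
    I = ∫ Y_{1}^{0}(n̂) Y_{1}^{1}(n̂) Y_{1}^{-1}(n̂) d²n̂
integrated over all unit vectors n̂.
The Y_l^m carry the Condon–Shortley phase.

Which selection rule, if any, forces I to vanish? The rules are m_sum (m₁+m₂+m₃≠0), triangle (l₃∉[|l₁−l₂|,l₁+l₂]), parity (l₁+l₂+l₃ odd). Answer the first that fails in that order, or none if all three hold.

parity

m₁+m₂+m₃ = 0 + 1 − 1 = 0  ✓
triangle: |1−1|=0 ≤ l₃=1 ≤ 1+1=2  ✓
parity: l₁+l₂+l₃ = 3 is odd  ✗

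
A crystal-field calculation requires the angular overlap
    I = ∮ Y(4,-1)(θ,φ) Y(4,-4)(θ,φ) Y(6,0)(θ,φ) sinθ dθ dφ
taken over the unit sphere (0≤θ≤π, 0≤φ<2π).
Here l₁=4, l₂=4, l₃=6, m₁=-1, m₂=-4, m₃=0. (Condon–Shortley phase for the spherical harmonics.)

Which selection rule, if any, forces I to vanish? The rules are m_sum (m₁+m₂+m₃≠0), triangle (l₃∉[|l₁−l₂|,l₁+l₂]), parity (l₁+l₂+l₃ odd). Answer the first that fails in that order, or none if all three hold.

Σmᵢ = -5  ✗
l₃∈[|l₁−l₂|,l₁+l₂]=[0,8], have l₃=6
Σlᵢ = 14 ⇒ even

m_sum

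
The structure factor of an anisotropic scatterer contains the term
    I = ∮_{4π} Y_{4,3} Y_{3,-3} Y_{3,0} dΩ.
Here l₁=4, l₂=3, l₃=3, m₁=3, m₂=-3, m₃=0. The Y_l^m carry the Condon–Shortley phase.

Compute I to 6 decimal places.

m-sum 0 ✓  L=10 even ✓  1≤3≤7 ✓
Π(2lᵢ+1) = 9×7×7 = 441
triangle coeff Δ(4,3,3) = 1/34650
Σ_t [1,3]: t=1:−1/72 t=2:+1/16 t=3:−1/72 = 5/144
(3j)²=2/77 [(4 3 3; 0 0 0)], sign=-1
Σ_t [0,0]: t=0:+1/288 = 1/288
(3j)²=1/22 [(4 3 3; 3 -3 0)], sign=-1
⇒ 4πI² = 63/121
I = (+1)√(63/121/(4π)) = 0.20355073

0.203551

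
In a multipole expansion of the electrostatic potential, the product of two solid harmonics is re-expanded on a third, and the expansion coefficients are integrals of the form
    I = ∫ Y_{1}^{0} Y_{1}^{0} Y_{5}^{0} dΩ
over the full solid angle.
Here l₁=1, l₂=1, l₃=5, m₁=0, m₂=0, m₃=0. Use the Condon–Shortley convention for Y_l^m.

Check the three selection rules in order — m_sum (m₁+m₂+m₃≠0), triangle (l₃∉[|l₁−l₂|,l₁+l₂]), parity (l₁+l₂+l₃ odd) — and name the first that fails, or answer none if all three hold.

Σmᵢ = 0  ✓
l₃∈[|l₁−l₂|,l₁+l₂]=[0,2], have l₃=5  ✗
Σlᵢ = 7 ⇒ odd

triangle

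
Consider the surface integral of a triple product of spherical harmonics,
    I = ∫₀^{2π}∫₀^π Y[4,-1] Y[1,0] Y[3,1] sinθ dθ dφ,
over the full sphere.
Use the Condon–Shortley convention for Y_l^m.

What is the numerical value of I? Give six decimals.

-0.238414

Checks pass: Σm=0; 8 even; l₃=3∈[3,5].
(2·4+1)(2·1+1)(2·3+1) = 189
Δ: 2! 6! 0! / 9! → 1/252
sum: t=1:−1/36 = -1/36
3j²(4 1 3; 0 0 0) = Δ·Π!·Σ² = 4/63  (sign +1)
sum: t=1:−1/48 = -1/48
3j²(4 1 3; -1 0 1) = Δ·Π!·Σ² = 5/84  (sign -1)
combine: 4πI² = 189·4/63·5/84 = 5/7
take √, sign -1: I = -0.23841361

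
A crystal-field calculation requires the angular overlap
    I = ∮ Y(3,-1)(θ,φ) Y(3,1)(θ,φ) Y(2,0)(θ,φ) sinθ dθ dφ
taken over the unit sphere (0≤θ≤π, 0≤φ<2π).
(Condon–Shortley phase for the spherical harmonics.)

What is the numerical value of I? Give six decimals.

-0.126157

Checks pass: Σm=0; 8 even; l₃=2∈[0,6].
(2·3+1)(2·3+1)(2·2+1) = 245
Δ: 4! 2! 2! / 9! → 1/3780
sum: t=1:−1/24 t=2:+1/4 t=3:−1/24 = 1/6
3j²(3 3 2; 0 0 0) = Δ·Π!·Σ² = 4/105  (sign +1)
sum: t=2:+1/16 t=3:−1/6 t=4:+1/96 = -3/32
3j²(3 3 2; -1 1 0) = Δ·Π!·Σ² = 3/140  (sign -1)
combine: 4πI² = 245·4/105·3/140 = 1/5
take √, sign -1: I = -0.12615663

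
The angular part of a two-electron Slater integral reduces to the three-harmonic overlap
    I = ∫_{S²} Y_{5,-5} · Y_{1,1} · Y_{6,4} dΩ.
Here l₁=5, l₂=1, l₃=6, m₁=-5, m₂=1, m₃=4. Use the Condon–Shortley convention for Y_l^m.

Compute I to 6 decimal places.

Checks pass: Σm=0; 12 even; l₃=6∈[4,6].
(2·5+1)(2·1+1)(2·6+1) = 429
Δ: 0! 10! 2! / 13! → 1/858
sum: t=0:+1/14400 = 1/14400
3j²(5 1 6; 0 0 0) = Δ·Π!·Σ² = 6/143  (sign +1)
sum: t=0:+1/7257600 = 1/7257600
3j²(5 1 6; -5 1 4) = Δ·Π!·Σ² = 1/858  (sign +1)
combine: 4πI² = 429·6/143·1/858 = 3/143
take √, sign +1: I = 0.04085899

0.040859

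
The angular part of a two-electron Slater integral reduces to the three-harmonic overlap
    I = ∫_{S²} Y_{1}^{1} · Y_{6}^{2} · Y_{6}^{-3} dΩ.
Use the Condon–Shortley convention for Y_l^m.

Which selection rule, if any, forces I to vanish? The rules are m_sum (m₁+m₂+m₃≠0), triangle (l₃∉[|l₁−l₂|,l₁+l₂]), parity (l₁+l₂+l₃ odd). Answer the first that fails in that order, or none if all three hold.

azimuthal sum: 1 + 2 − 3 = 0  ✓
5 ≤ 6 ≤ 7 (triangle on l)  ✓
L = 1 + 6 + 6 = 13 (odd)  ✗

parity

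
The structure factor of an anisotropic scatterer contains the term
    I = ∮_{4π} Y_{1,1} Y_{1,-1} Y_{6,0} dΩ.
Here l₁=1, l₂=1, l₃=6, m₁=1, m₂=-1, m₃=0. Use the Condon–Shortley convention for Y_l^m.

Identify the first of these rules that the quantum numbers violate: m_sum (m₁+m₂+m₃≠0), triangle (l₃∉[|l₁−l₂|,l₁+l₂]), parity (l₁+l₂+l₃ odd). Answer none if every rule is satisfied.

triangle

Σmᵢ = 0  ✓
l₃∈[|l₁−l₂|,l₁+l₂]=[0,2], have l₃=6  ✗
Σlᵢ = 8 ⇒ even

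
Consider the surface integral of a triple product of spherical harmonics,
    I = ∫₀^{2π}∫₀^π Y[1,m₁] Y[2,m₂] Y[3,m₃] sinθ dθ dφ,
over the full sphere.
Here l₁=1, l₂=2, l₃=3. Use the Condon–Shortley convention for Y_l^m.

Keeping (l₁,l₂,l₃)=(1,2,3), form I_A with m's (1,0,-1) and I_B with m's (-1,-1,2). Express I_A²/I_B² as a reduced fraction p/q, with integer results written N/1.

Shared (l₁,l₂,l₃)=(1,2,3): N and (l;000)² cancel in I_A²/I_B².
A: Δ = 0!·2!·4!/7! = 1/105; Racah Σ t=0..0: t=0:+1/8 = 1/8; ⇒ 3j(1 2 3; 1 0 -1)² = 2/35, sgn +1
B: Δ = 0!·2!·4!/7! = 1/105; Racah Σ t=0..0: t=0:+1/12 = 1/12; ⇒ 3j(1 2 3; -1 -1 2)² = 2/21, sgn -1
I_A²/I_B² = (2/35)/(2/21) = 3/5

3/5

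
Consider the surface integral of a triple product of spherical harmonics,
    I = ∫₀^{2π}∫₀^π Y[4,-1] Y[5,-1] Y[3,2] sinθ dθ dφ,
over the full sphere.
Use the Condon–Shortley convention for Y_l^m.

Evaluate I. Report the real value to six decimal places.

Rules hold: Σm=0, L=12 even, 1≤3≤9.
N = 9·11·7 = 693
Δ = 6!·2!·4!/13! = 1/180180
Racah Σ t=2..4: t=2:+1/576 t=3:−1/144 t=4:+1/576 = -1/288
⇒ 3j(4 5 3; 0 0 0)² = 20/1001, sgn +1
Racah Σ t=3..4: t=3:−1/432 t=4:+1/1152 = -5/3456
⇒ 3j(4 5 3; -1 -1 2)² = 625/36036, sgn +1
4πI² = N·(3j₀)²·(3jₘ)² = 3125/13013
I = +1·√(0.240144/4π) = 0.13823925

0.138239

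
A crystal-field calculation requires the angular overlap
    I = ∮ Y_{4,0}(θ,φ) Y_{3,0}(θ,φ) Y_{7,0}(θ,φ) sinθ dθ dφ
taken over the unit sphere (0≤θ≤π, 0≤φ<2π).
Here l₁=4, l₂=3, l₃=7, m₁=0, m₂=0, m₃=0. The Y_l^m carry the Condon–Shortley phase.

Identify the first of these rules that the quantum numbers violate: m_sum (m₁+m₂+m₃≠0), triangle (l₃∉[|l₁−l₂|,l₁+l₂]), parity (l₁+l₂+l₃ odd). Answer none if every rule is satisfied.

azimuthal sum: 0 + 0 + 0 = 0  ✓
1 ≤ 7 ≤ 7 (triangle on l)  ✓
L = 4 + 3 + 7 = 14 (even)  ✓

none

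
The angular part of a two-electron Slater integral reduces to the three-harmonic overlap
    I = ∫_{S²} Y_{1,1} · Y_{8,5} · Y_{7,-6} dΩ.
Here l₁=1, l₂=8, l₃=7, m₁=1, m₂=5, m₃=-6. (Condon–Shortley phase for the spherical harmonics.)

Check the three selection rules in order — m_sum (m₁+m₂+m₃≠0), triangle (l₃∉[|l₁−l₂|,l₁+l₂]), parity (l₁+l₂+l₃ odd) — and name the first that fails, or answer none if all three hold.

none

Σmᵢ = 0  ✓
l₃∈[|l₁−l₂|,l₁+l₂]=[7,9], have l₃=7  ✓
Σlᵢ = 16 ⇒ even  ✓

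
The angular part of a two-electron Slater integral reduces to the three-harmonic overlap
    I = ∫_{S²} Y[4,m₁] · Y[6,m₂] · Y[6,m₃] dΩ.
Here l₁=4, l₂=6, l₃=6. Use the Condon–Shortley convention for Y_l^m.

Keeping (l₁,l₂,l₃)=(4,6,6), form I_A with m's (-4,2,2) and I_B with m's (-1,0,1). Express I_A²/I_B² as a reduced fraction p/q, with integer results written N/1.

l's match ⇒ only the (l;m) 3-j factors differ between A and B.
A: triangle coeff Δ(4,6,6) = 1/15315300; Σ_t [4,4]: t=4:+1/331776 = 1/331776; (3j)²=490/21879 [(4 6 6; -4 2 2)], sign=+1
B: triangle coeff Δ(4,6,6) = 1/15315300; Σ_t [1,4]: t=1:−1/103680 t=2:+1/13824 t=3:−1/17280 t=4:+1/207360 = 1/103680; (3j)²=10/7293 [(4 6 6; -1 0 1)], sign=-1
I_A²/I_B² = (490/21879)/(10/7293) = 49/3

49/3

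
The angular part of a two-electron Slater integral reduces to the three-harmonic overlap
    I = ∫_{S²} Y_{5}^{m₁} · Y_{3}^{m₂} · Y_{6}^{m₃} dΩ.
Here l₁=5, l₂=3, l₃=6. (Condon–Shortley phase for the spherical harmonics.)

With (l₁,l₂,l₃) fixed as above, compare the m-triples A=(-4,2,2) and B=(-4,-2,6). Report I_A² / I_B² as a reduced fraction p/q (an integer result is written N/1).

Same 5,3,6: normalisation and zero-m 3j drop out of the ratio.
A: Δ: 2! 8! 4! / 15! → 1/675675; sum: t=1:−1/967680 t=2:+1/60480 = 1/64512; 3j²(5 3 6; -4 2 2) = Δ·Π!·Σ² = 15/1001  (sign +1)
B: Δ: 2! 8! 4! / 15! → 1/675675; sum: t=1:−1/967680 = -1/967680; 3j²(5 3 6; -4 -2 6) = Δ·Π!·Σ² = 3/91  (sign -1)
I_A²/I_B² = (15/1001)/(3/91) = 5/11

5/11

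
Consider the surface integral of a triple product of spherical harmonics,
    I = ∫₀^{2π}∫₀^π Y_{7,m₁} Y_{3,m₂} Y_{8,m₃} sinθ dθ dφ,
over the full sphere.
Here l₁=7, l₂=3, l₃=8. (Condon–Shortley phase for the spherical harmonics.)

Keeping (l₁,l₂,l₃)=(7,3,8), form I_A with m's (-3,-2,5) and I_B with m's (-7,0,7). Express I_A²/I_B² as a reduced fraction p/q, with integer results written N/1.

352/1911

Shared (l₁,l₂,l₃)=(7,3,8): N and (l;000)² cancel in I_A²/I_B².
A: Δ = 2!·12!·4!/19! = 1/5290740; Racah Σ t=0..1: t=0:+1/87091200 t=1:−1/52254720 = -1/130636800; ⇒ 3j(7 3 8; -3 -2 5)² = 88/20349, sgn +1
B: Δ = 2!·12!·4!/19! = 1/5290740; Racah Σ t=2..2: t=2:+1/5748019200 = 1/5748019200; ⇒ 3j(7 3 8; -7 0 7)² = 91/3876, sgn -1
I_A²/I_B² = (88/20349)/(91/3876) = 352/1911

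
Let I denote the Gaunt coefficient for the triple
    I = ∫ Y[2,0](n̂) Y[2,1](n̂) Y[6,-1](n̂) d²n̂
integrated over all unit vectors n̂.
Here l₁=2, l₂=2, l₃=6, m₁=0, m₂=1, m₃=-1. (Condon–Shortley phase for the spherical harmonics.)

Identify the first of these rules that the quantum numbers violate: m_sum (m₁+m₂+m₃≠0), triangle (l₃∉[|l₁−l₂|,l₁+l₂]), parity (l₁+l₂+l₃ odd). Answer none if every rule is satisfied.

Σmᵢ = 0  ✓
l₃∈[|l₁−l₂|,l₁+l₂]=[0,4], have l₃=6  ✗
Σlᵢ = 10 ⇒ even

triangle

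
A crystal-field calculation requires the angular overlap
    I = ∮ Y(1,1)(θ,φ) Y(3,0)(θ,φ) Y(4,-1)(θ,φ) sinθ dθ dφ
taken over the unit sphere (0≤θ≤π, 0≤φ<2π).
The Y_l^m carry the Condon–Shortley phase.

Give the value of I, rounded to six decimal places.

Checks pass: Σm=0; 8 even; l₃=4∈[2,4].
(2·1+1)(2·3+1)(2·4+1) = 189
Δ: 0! 2! 6! / 9! → 1/252
sum: t=0:+1/36 = 1/36
3j²(1 3 4; 0 0 0) = Δ·Π!·Σ² = 4/63  (sign +1)
sum: t=0:+1/72 = 1/72
3j²(1 3 4; 1 0 -1) = Δ·Π!·Σ² = 5/126  (sign -1)
combine: 4πI² = 189·4/63·5/126 = 10/21
take √, sign -1: I = -0.19466390

-0.194664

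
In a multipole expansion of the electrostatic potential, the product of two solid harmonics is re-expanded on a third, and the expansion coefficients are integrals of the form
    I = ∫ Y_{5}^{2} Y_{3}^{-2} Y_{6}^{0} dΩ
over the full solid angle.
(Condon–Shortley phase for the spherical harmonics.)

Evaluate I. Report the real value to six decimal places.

m-sum 0 ✓  L=14 even ✓  2≤6≤8 ✓
Π(2lᵢ+1) = 11×7×13 = 1001
triangle coeff Δ(5,3,6) = 1/675675
Σ_t [0,2]: t=0:+1/8640 t=1:−1/2304 t=2:+1/8640 = -7/34560
(3j)²=7/429 [(5 3 6; 0 0 0)], sign=-1
Σ_t [0,1]: t=0:+1/8640 t=1:−1/34560 = 1/11520
(3j)²=3/143 [(5 3 6; 2 -2 0)], sign=+1
⇒ 4πI² = 49/143
I = (-1)√(49/143/(4π)) = -0.16512966

-0.165130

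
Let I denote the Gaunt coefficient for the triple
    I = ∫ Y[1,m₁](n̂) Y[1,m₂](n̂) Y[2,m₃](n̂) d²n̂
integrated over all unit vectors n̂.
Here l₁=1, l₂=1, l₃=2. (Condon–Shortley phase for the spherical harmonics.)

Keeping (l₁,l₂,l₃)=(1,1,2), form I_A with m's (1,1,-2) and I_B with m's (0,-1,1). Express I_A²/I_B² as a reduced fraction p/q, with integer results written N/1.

2/1

Same 1,1,2: normalisation and zero-m 3j drop out of the ratio.
A: Δ: 0! 2! 2! / 5! → 1/30; sum: t=0:+1/4 = 1/4; 3j²(1 1 2; 1 1 -2) = Δ·Π!·Σ² = 1/5  (sign +1)
B: Δ: 0! 2! 2! / 5! → 1/30; sum: t=0:+1/2 = 1/2; 3j²(1 1 2; 0 -1 1) = Δ·Π!·Σ² = 1/10  (sign -1)
I_A²/I_B² = (1/5)/(1/10) = 2/1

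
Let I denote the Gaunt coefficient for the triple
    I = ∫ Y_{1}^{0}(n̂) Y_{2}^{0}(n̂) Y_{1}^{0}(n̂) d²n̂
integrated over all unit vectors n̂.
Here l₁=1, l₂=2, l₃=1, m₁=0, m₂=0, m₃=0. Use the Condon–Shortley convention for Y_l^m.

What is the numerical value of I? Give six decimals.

Checks pass: Σm=0; 4 even; l₃=1∈[1,3].
(2·1+1)(2·2+1)(2·1+1) = 45
Δ: 2! 0! 2! / 5! → 1/30
sum: t=1:−1/1 = -1/1
3j²(1 2 1; 0 0 0) = Δ·Π!·Σ² = 2/15  (sign +1)
(m-triple is (0,0,0) — same symbol as above.)
combine: 4πI² = 45·2/15·2/15 = 4/5
take √, sign +1: I = 0.25231325

0.252313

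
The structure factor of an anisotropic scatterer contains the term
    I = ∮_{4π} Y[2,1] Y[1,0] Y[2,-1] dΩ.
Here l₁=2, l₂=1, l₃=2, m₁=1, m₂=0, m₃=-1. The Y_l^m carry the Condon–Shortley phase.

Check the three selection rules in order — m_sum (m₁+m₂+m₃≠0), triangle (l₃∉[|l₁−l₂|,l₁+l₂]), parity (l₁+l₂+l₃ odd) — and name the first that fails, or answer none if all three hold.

parity

azimuthal sum: 1 + 0 − 1 = 0  ✓
1 ≤ 2 ≤ 3 (triangle on l)  ✓
L = 2 + 1 + 2 = 5 (odd)  ✗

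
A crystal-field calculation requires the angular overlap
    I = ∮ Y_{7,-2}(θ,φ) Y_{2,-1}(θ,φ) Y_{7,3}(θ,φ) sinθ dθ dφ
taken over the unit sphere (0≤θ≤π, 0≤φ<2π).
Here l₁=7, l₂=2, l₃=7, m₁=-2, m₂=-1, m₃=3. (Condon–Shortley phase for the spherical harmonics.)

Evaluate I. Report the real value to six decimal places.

Checks pass: Σm=0; 16 even; l₃=7∈[5,9].
(2·7+1)(2·2+1)(2·7+1) = 1125
Δ: 2! 12! 2! / 17! → 1/185640
sum: t=0:+1/2419200 t=1:−1/518400 t=2:+1/2419200 = -1/907200
3j²(7 2 7; 0 0 0) = Δ·Π!·Σ² = 56/3315  (sign +1)
sum: t=0:+1/4354560 t=1:−1/1935360 = -1/3483648
3j²(7 2 7; -2 -1 3) = Δ·Π!·Σ² = 125/12376  (sign -1)
combine: 4πI² = 1125·56/3315·125/12376 = 9375/48841
take √, sign -1: I = -0.12359145

-0.123591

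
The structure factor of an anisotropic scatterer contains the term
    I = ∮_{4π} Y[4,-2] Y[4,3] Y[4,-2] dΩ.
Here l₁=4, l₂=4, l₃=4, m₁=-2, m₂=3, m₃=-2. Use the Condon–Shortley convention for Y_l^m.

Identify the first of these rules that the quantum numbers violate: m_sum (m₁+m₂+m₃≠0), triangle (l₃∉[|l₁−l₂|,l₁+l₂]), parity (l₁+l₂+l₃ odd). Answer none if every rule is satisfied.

m_sum

azimuthal sum: -2 + 3 − 2 = -1  ✗
0 ≤ 4 ≤ 8 (triangle on l)
L = 4 + 4 + 4 = 12 (even)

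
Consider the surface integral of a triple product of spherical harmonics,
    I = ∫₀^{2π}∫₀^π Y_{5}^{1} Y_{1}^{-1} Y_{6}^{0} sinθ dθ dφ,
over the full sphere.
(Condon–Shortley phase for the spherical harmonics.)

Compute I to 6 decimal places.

0.158246

m-sum 0 ✓  L=12 even ✓  4≤6≤6 ✓
Π(2lᵢ+1) = 11×3×13 = 429
triangle coeff Δ(5,1,6) = 1/858
Σ_t [0,0]: t=0:+1/14400 = 1/14400
(3j)²=6/143 [(5 1 6; 0 0 0)], sign=+1
Σ_t [0,0]: t=0:+1/34560 = 1/34560
(3j)²=5/286 [(5 1 6; 1 -1 0)], sign=+1
⇒ 4πI² = 45/143
I = (+1)√(45/143/(4π)) = 0.15824621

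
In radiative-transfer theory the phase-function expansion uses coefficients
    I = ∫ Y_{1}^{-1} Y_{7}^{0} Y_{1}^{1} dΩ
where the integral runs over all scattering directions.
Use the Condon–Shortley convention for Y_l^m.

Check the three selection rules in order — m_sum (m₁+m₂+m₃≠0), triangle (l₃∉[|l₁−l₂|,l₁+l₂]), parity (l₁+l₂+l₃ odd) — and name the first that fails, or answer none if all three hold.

triangle

m₁+m₂+m₃ = -1 + 0 + 1 = 0  ✓
triangle: |1−7|=6 ≤ l₃=1 ≤ 1+7=8  ✗
parity: l₁+l₂+l₃ = 9 is odd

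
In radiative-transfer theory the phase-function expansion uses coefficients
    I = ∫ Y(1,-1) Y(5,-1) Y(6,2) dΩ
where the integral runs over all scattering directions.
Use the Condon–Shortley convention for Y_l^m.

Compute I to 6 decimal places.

Rules hold: Σm=0, L=12 even, 4≤6≤6.
N = 3·11·13 = 429
Δ = 0!·2!·10!/13! = 1/858
Racah Σ t=0..0: t=0:+1/14400 = 1/14400
⇒ 3j(1 5 6; 0 0 0)² = 6/143, sgn +1
Racah Σ t=0..0: t=0:+1/34560 = 1/34560
⇒ 3j(1 5 6; -1 -1 2)² = 14/429, sgn +1
4πI² = N·(3j₀)²·(3jₘ)² = 84/143
I = +1·√(0.587413/4π) = 0.21620548

0.216205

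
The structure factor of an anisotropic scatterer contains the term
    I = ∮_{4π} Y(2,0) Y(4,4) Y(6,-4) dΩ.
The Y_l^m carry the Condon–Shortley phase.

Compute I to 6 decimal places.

m-sum 0 ✓  L=12 even ✓  2≤6≤6 ✓
Π(2lᵢ+1) = 5×9×13 = 585
triangle coeff Δ(2,4,6) = 1/6435
Σ_t [0,0]: t=0:+1/2304 = 1/2304
(3j)²=5/143 [(2 4 6; 0 0 0)], sign=+1
Σ_t [0,0]: t=0:+1/161280 = 1/161280
(3j)²=1/143 [(2 4 6; 0 4 -4)], sign=+1
⇒ 4πI² = 225/1573
I = (+1)√(225/1573/(4π)) = 0.10668957

0.106690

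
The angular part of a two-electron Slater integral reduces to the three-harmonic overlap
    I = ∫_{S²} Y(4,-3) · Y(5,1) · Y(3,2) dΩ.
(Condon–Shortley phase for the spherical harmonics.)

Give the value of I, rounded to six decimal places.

0.160929

m-sum 0 ✓  L=12 even ✓  1≤3≤9 ✓
Π(2lᵢ+1) = 9×11×7 = 693
triangle coeff Δ(4,5,3) = 1/180180
Σ_t [2,4]: t=2:+1/576 t=3:−1/144 t=4:+1/576 = -1/288
(3j)²=20/1001 [(4 5 3; 0 0 0)], sign=+1
Σ_t [5,6]: t=5:−1/1440 t=6:+1/17280 = -11/17280
(3j)²=11/468 [(4 5 3; -3 1 2)], sign=+1
⇒ 4πI² = 55/169
I = (+1)√(55/169/(4π)) = 0.16092854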